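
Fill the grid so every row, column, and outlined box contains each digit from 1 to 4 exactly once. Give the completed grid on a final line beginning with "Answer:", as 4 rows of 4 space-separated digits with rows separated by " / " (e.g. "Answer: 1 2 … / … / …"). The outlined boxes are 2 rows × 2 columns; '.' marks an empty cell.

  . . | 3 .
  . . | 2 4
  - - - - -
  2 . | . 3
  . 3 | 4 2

Step 1. [r2c2∈{1}] nothing but 1 survives at r2c2. So r2c2=1.
Step 2. [r1c1∈{4}] nothing but 4 survives at r1c1 ⇒ r1c1=4.
Step 3. [r1c4∈{1}] only 1 remains possible at r1c4, so r1c4=1.
Step 4. [r3c2∈{4}] r3c2's peers cover all but 4 ⇒ r3c2=4.
Step 5. [r4c1∈{1}] r4c1 is down to just 1. So r4c1=1.
Step 6. [r1c2∈{2}] r1c2's peers cover all but 2. So r1c2=2.
Step 7. [r3c3∈{1}] r3c3 has the single candidate 1, so r3c3=1.
Step 8. [r2c1∈{3}] nothing but 3 survives at r2c1, so r2c1=3.

Answer: 4 2 3 1 / 3 1 2 4 / 2 4 1 3 / 1 3 4 2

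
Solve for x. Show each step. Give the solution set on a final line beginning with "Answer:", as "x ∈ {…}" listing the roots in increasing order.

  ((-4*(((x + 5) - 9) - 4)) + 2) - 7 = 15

Step 1. [((-4*(((x + 5) - 9) - 4)) + 2) - 7 = 15] -7 is outermost — add 7 both sides. So sub: (-4*(((x + 5) - 9) - 4)) + 2 = 22.
Step 2. [(-4*(((x + 5) - 9) - 4)) + 2 = 22] +2 is outermost — subtract 2 both sides, so sub: -4*(((x + 5) - 9) - 4) = 20.
Step 3. [-4*(((x + 5) - 9) - 4) = 20] -4·(inner) — divide through by -4 ⇒ div: ((x + 5) - 9) - 4 = -5.
Step 4. [((x + 5) - 9) - 4 = -5] -4 is outermost — add 4 both sides, so sub: (x + 5) - 9 = -1.
Step 5. [(x + 5) - 9 = -1] -9 is outermost — add 9 both sides, so sub: x + 5 = 8.
Step 6. [x + 5 = 8] 5 comes off first (subtract 5) ⇒ sub: x = 3.

Answer: x ∈ {3}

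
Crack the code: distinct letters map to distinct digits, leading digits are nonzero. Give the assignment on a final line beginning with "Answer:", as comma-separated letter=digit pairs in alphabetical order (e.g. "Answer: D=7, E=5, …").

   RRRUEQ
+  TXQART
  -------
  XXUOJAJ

Step 1. [col 1: Q + T ≡ J (mod 10)] several values work for Q in column 1 (Q + T ≡ J (mod 10), carry-in 0); try Q=3. So Q=3.
Step 2. [X] adding two 6-digit numbers gives at most 6+1 digits, and here it does — X is that final carry and must be 1. So X=1.
Step 3. [col 1: Q + T ≡ J (mod 10)] column 1 (Q + T ≡ J (mod 10), carry-in 0) doesn't pin T yet; pick T=5 and continue ⇒ T=5.
Step 4. [col 1: Q + T ≡ J (mod 10)] from column 1 (Q=3, T=5, carry-in 0, digits 1,3,5 already taken and all letters distinct): J must equal 8, so J=8.
Step 5. [col 2: E + R ≡ A (mod 10)] several values work for A in column 2 (E + R ≡ A (mod 10), carry-in 0); try A=0, so A=0.
Step 6. [col 2: E + R ≡ A (mod 10)] column 2 (E + R ≡ A (mod 10), carry-in 0) doesn't pin R yet; pick R=6 and continue ⇒ R=6.
Step 7. [col 2: E + R ≡ A (mod 10)] column 2: given R=6, A=0, carry-in 0, and digits 0,1,3,5,6,8 already taken and all letters distinct, E+R≡A (mod 10) forces E=4, so E=4.
Step 8. [col 3: U + A ≡ J (mod 10)] in column 3 we have U+A≡J with carry-in 1; given A=0, J=8 and digits 0,1,3,4,5,6,8 already taken and all letters distinct, that pins U to 7. So U=7.
Step 9. [col 4: R + Q ≡ O (mod 10)] in column 4 we have R+Q≡O with carry-in 0; given R=6, Q=3 and digits 0,1,3,4,5,6,7,8 already taken and all letters distinct, that pins O to 9, so O=9.

Answer: A=0, E=4, J=8, O=9, Q=3, R=6, T=5, U=7, X=1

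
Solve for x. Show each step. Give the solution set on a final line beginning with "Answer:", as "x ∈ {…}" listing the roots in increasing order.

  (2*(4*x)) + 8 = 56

Step 1. [(2*(4*x)) + 8 = 56] 2 divides every term; factor it out. So factor: (4*x) + 4 = 28.
Step 2. [(4*x) + 4 = 28] 4 comes off first (subtract 4) ⇒ sub: 4*x = 24.
Step 3. [4*x = 24] leading coefficient 4: divide by 4, so div: x = 6.

Answer: x ∈ {6}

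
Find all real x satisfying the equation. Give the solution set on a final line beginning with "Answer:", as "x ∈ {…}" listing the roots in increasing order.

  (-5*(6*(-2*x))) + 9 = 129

Step 1. [(-5*(6*(-2*x))) + 9 = 129] the outer +9 inverts by subtracting 9, so sub: -5*(6*(-2*x)) = 120.
Step 2. [-5*(6*(-2*x)) = 120] -5·(inner) — divide through by -5, so div: 6*(-2*x) = -24.
Step 3. [6*(-2*x) = -24] 6 out front; divide by 6, so div: -2*x = -4.
Step 4. [-2*x = -4] leading coefficient -2: divide by -2, so div: x = 2.

Answer: x ∈ {2}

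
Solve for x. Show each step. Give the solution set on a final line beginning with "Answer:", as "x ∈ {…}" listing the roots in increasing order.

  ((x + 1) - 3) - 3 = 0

Step 1. [((x + 1) - 3) - 3 = 0] the outer -3 inverts by adding 3. So sub: (x + 1) - 3 = 3.
Step 2. [(x + 1) - 3 = 3] peel the -3: add 3 from each side. So sub: x + 1 = 6.
Step 3. [x + 1 = 6] the outer +1 inverts by subtracting 1. So sub: x = 5.

Answer: x ∈ {5}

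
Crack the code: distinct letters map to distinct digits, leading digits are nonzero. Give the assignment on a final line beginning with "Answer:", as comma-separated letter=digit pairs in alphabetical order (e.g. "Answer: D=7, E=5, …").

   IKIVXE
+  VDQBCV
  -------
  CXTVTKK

Step 1. [C] C is the leading digit of a 7-digit sum of two 6-digit numbers; the final carry is exactly 1, so C=1.
Step 2. [col 1: E + V ≡ K (mod 10)] column 1 (E + V ≡ K (mod 10), carry-in 0) doesn't pin E yet; pick E=8 and continue. So E=8.
Step 3. [col 1: E + V ≡ K (mod 10)] several values work for K in column 1 (E + V ≡ K (mod 10), carry-in 0); try K=4, so K=4.
Step 4. [col 1: E + V ≡ K (mod 10)] from column 1 (E=8, K=4, carry-in 0, digits 1,4,8 already taken and all letters distinct): V must equal 6, so V=6.
Step 5. [col 2: X + C ≡ K (mod 10)] in column 2 we have X+C≡K with carry-in 1; given C=1, K=4 and digits 1,4,6,8 already taken and all letters distinct, that pins X to 2, so X=2.
Step 6. [col 3: V + B ≡ T (mod 10)] no forcing yet in column 3 (carry-in 0); B=7 is free and consistent — try it, so B=7.
Step 7. [col 3: V + B ≡ T (mod 10)] in column 3 we have V+B≡T with carry-in 0; given V=6, B=7 and digits 1,2,4,6,7,8 already taken and all letters distinct, that pins T to 3, so T=3.
Step 8. [col 4: I + Q ≡ V (mod 10)] I=5 is one option consistent with column 4 (I + Q ≡ V (mod 10), carry-in 1) — take it. So I=5.
Step 9. [col 4: I + Q ≡ V (mod 10)] column 4: given I=5, V=6, carry-in 1, and digits 1,2,3,4,5,6,7,8 already taken and all letters distinct, I+Q≡V (mod 10) forces Q=0, so Q=0.
Step 10. [col 5: K + D ≡ T (mod 10)] column 5 reads K+D+carry(0)=T with K=4, T=3; with digits 0,1,2,3,4,5,6,7,8 already taken and all letters distinct, the only value for D is 9. So D=9.

Answer: B=7, C=1, D=9, E=8, I=5, K=4, Q=0, T=3, V=6, X=2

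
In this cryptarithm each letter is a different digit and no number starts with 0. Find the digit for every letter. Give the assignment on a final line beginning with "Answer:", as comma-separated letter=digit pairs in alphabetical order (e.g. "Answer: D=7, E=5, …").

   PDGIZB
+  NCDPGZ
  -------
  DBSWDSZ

Step 1. [D] the sum has 7 digits but both addends have 6; that extra leading digit D is the final carry, namely 1. So D=1.
Step 2. [col 1: B + Z ≡ Z (mod 10)] from column 1 (nothing yet, carry-in 0, digits 1 already taken and all letters distinct): B must equal 0. So B=0.
Step 3. [col 1: B + Z ≡ Z (mod 10)] Z=4 is one option consistent with column 1 (B + Z ≡ Z (mod 10), carry-in 0) — take it. So Z=4.
Step 4. [col 2: Z + G ≡ S (mod 10)] no forcing yet in column 2 (carry-in 0); G=3 is free and consistent — try it. So G=3.
Step 5. [col 2: Z + G ≡ S (mod 10)] from column 2 (Z=4, G=3, carry-in 0, digits 0,1,3,4 already taken and all letters distinct): S must equal 7, so S=7.
Step 6. [col 3: I + P ≡ D (mod 10)] P=2 is one option consistent with column 3 (I + P ≡ D (mod 10), carry-in 0) — take it. So P=2.
Step 7. [col 3: I + P ≡ D (mod 10)] column 3 reads I+P+carry(0)=D with P=2, D=1; with digits 0,1,2,3,4,7 already taken and all letters distinct, the only value for I is 9. So I=9.
Step 8. [col 4: G + D ≡ W (mod 10)] column 4: given G=3, D=1, carry-in 1, and digits 0,1,2,3,4,7,9 already taken and all letters distinct, G+D≡W (mod 10) forces W=5. So W=5.
Step 9. [col 5: D + C ≡ S (mod 10)] column 5 reads D+C+carry(0)=S with D=1, S=7; with digits 0,1,2,3,4,5,7,9 already taken and all letters distinct, the only value for C is 6. So C=6.
Step 10. [col 6: P + N ≡ B (mod 10)] from column 6 (P=2, B=0, carry-in 0, digits 0,1,2,3,4,5,6,7,9 already taken and all letters distinct): N must equal 8. So N=8.

Answer: B=0, C=6, D=1, G=3, I=9, N=8, P=2, S=7, W=5, Z=4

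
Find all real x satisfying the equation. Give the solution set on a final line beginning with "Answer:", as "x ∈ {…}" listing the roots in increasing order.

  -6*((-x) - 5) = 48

Step 1. [-6*((-x) - 5) = 48] -6·(inner) — divide through by -6. So div: (-x) - 5 = -8.
Step 2. [(-x) - 5 = -8] 5 comes off first (add 5). So sub: -x = -3.
Step 3. [-x = -3] leading − — multiply by −1, so neg: x = 3.

Answer: x ∈ {3}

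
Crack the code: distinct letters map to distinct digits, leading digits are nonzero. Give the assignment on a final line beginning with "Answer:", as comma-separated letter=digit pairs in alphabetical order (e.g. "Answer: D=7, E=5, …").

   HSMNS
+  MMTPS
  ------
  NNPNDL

Step 1. [col 1: S + S ≡ L (mod 10)] no forcing yet in column 1 (carry-in 0); L=0 is free and consistent — try it, so L=0.
Step 2. [col 1: S + S ≡ L (mod 10)] from column 1 (L=0, carry-in 0, digits 0 already taken and all letters distinct): S must equal 5 ⇒ S=5.
Step 3. [col 2: N + P ≡ D (mod 10)] column 2 (N + P ≡ D (mod 10), carry-in 1) doesn't pin N yet; pick N=1 and continue ⇒ N=1.
Step 4. [col 2: N + P ≡ D (mod 10)] several values work for D in column 2 (N + P ≡ D (mod 10), carry-in 1); try D=6. So D=6.
Step 5. [col 2: N + P ≡ D (mod 10)] column 2: given N=1, D=6, carry-in 1, and digits 0,1,5,6 already taken and all letters distinct, N+P≡D (mod 10) forces P=4 ⇒ P=4.
Step 6. [col 3: M + T ≡ N (mod 10)] M=8 is one option consistent with column 3 (M + T ≡ N (mod 10), carry-in 0) — take it ⇒ M=8.
Step 7. [col 3: M + T ≡ N (mod 10)] in column 3 we have M+T≡N with carry-in 0; given M=8, N=1 and digits 0,1,4,5,6,8 already taken and all letters distinct, that pins T to 3, so T=3.
Step 8. [col 5: H + M ≡ N (mod 10)] from column 5 (M=8, N=1, carry-in 1, digits 0,1,3,4,5,6,8 already taken and all letters distinct): H must equal 2, so H=2.

Answer: D=6, H=2, L=0, M=8, N=1, P=4, S=5, T=3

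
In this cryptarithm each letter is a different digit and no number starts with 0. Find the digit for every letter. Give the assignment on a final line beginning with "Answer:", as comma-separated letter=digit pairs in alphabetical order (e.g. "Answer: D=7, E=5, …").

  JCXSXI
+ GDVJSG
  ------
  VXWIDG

Step 1. [col 1: I + G ≡ G (mod 10)] column 1 reads I+G+carry(0)=G with nothing yet; with all letters distinct, none taken yet, the only value for I is 0, so I=0.
Step 2. [col 1: I + G ≡ G (mod 10)] several values work for G in column 1 (I + G ≡ G (mod 10), carry-in 0); try G=1. So G=1.
Step 3. [col 2: X + S ≡ D (mod 10)] column 2 (X + S ≡ D (mod 10), carry-in 0) doesn't pin X yet; pick X=3 and continue. So X=3.
Step 4. [col 2: X + S ≡ D (mod 10)] S=4 is one option consistent with column 2 (X + S ≡ D (mod 10), carry-in 0) — take it, so S=4.
Step 5. [col 2: X + S ≡ D (mod 10)] column 2 reads X+S+carry(0)=D with X=3, S=4; with digits 0,1,3,4 already taken and all letters distinct, the only value for D is 7, so D=7.
Step 6. [col 3: S + J ≡ I (mod 10)] in column 3 we have S+J≡I with carry-in 0; given S=4, I=0 and digits 0,1,3,4,7 already taken and all letters distinct, that pins J to 6. So J=6.
Step 7. [col 4: X + V ≡ W (mod 10)] W=2 is one option consistent with column 4 (X + V ≡ W (mod 10), carry-in 1) — take it, so W=2.
Step 8. [col 4: X + V ≡ W (mod 10)] in column 4 we have X+V≡W with carry-in 1; given X=3, W=2 and digits 0,1,2,3,4,6,7 already taken and all letters distinct, that pins V to 8, so V=8.
Step 9. [col 5: C + D ≡ X (mod 10)] column 5 reads C+D+carry(1)=X with D=7, X=3; with digits 0,1,2,3,4,6,7,8 already taken and all letters distinct, the only value for C is 5 ⇒ C=5.

Answer: C=5, D=7, G=1, I=0, J=6, S=4, V=8, W=2, X=3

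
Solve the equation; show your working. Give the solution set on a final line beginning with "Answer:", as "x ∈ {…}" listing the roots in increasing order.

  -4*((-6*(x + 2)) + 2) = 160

Step 1. [-4*((-6*(x + 2)) + 2) = 160] divide by the outer -4 ⇒ div: (-6*(x + 2)) + 2 = -40.
Step 2. [(-6*(x + 2)) + 2 = -40] subtract 2: x sits inside (… + 2) ⇒ sub: -6*(x + 2) = -42.
Step 3. [-6*(x + 2) = -42] LHS = -6·(…); ÷-6 both sides. So div: x + 2 = 7.
Step 4. [x + 2 = 7] the outer +2 inverts by subtracting 2 ⇒ sub: x = 5.

Answer: x ∈ {5}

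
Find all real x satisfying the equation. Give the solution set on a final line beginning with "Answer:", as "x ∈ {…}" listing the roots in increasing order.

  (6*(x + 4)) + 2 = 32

Step 1. [(6*(x + 4)) + 2 = 32] subtract 2: x sits inside (… + 2) ⇒ sub: 6*(x + 4) = 30.
Step 2. [6*(x + 4) = 30] divide by the outer 6 ⇒ div: x + 4 = 5.
Step 3. [x + 4 = 5] the outer +4 inverts by subtracting 4 ⇒ sub: x = 1.

Answer: x ∈ {1}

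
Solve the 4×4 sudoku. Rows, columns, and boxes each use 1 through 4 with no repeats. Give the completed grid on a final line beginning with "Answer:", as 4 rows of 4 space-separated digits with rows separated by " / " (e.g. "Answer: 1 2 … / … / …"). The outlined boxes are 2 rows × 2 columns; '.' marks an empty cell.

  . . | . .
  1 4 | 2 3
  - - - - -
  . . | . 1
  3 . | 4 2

Step 1. [r1c1∈{2}] nothing but 2 survives at r1c1 ⇒ r1c1=2.
Step 2. [r3c3∈{3}] r3c3's peers cover all but 3 ⇒ r3c3=3.
Step 3. [r3c1∈{4}] r3c1 is down to just 4 ⇒ r3c1=4.
Step 4. [r1c3∈{1}] r1c3's peers cover all but 1 ⇒ r1c3=1.
Step 5. [r4c2∈{1}] nothing but 1 survives at r4c2. So r4c2=1.
Step 6. [r3c2∈{2}] r3c2's peers cover all but 2 ⇒ r3c2=2.
Step 7. [r1c2∈{3}] r1c2 has the single candidate 3. So r1c2=3.
Step 8. [r1c4∈{4}] r1c4 is down to just 4. So r1c4=4.

Answer: 2 3 1 4 / 1 4 2 3 / 4 2 3 1 / 3 1 4 2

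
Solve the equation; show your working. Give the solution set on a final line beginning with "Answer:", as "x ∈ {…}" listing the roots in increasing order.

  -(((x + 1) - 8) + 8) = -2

Step 1. [-(((x + 1) - 8) + 8) = -2] LHS negated; negate both sides ⇒ neg: ((x + 1) - 8) + 8 = 2.
Step 2. [((x + 1) - 8) + 8 = 2] the outer +8 inverts by subtracting 8. So sub: (x + 1) - 8 = -6.
Step 3. [(x + 1) - 8 = -6] the outer -8 inverts by adding 8, so sub: x + 1 = 2.
Step 4. [x + 1 = 2] subtract 1: x sits inside (… + 1). So sub: x = 1.

Answer: x ∈ {1}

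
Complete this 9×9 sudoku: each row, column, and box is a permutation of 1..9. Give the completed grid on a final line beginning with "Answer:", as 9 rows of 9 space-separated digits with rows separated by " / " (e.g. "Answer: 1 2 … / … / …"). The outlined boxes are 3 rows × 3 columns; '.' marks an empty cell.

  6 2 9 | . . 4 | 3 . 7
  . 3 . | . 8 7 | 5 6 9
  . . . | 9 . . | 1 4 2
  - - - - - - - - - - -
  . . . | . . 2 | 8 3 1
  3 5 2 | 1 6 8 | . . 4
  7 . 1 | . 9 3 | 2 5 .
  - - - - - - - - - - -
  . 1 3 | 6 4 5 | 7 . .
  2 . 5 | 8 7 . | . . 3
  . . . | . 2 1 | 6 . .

Step 1. [r8c2∈{4,6,9}] in row 8, 6 fits only at r8c2. So r8c2=6.
Step 2. [r7c9∈{8}] r7c9 is down to just 8. So r7c9=8.
Step 3. [r9c8∈{9}] r9c8's peers cover all but 9. So r9c8=9.
Step 4. [r2c3∈{4}] r2c3 has the single candidate 4 ⇒ r2c3=4.
Step 5. [r4c5∈{5}] r4c5's peers cover all but 5. So r4c5=5.
Step 6. [r6c2∈{4,8}] 8 has one home in row 6: r6c2. So r6c2=8.
Step 7. [r4c2∈{4,9}] col 2 places 9 nowhere but r4c2, so r4c2=9.
Step 8. [r9c2∈{4,7}] 4 has one home in col 2: r9c2. So r9c2=4.
Step 9. [r9c3∈{7,8}] r9c3 is the only open cell in row 9 admitting 7. So r9c3=7.
Step 10. [r9c1∈{8}] r9c1 is down to just 8, so r9c1=8.
Step 11. [r4c4∈{4,7}] in row 4, 7 fits only at r4c4. So r4c4=7.
Step 12. [r8c6∈{9}] only 9 remains possible at r8c6 ⇒ r8c6=9.
Step 13. [r3c2∈{7}] nothing but 7 survives at r3c2, so r3c2=7.
Step 14. [r3c1∈{5}] r3c1's peers cover all but 5. So r3c1=5.
Step 15. [r3c3∈{8}] only 8 remains possible at r3c3, so r3c3=8.
Step 16. [r3c6∈{6}] r3c6 is down to just 6 ⇒ r3c6=6.
Step 17. [r4c3∈{6}] r4c3's peers cover all but 6, so r4c3=6.
Step 18. [r1c8∈{8}] r1c8 is down to just 8. So r1c8=8.
Step 19. [r6c9∈{6}] nothing but 6 survives at r6c9, so r6c9=6.
Step 20. [r6c4∈{4}] r6c4 is down to just 4, so r6c4=4.
Step 21. [r4c1∈{4}] only 4 remains possible at r4c1 ⇒ r4c1=4.
Step 22. [r9c4∈{3}] r9c4 has the single candidate 3 ⇒ r9c4=3.
Step 23. [r8c8∈{1}] only 1 remains possible at r8c8. So r8c8=1.
Step 24. [r7c8∈{2}] r7c8 is down to just 2. So r7c8=2.
Step 25. [r5c8∈{7}] r5c8 has the single candidate 7. So r5c8=7.
Step 26. [r9c9∈{5}] r9c9 is down to just 5 ⇒ r9c9=5.
Step 27. [r8c7∈{4}] r8c7 has the single candidate 4 ⇒ r8c7=4.
Step 28. [r2c1∈{1}] r2c1 has the single candidate 1, so r2c1=1.
Step 29. [r5c7∈{9}] r5c7 has the single candidate 9, so r5c7=9.
Step 30. [r1c5∈{1}] r1c5 has the single candidate 1. So r1c5=1.
Step 31. [r3c5∈{3}] r3c5 has the single candidate 3, so r3c5=3.
Step 32. [r2c4∈{2}] nothing but 2 survives at r2c4, so r2c4=2.
Step 33. [r1c4∈{5}] only 5 remains possible at r1c4 ⇒ r1c4=5.
Step 34. [r7c1∈{9}] r7c1 has the single candidate 9 ⇒ r7c1=9.

Answer: 6 2 9 5 1 4 3 8 7 / 1 3 4 2 8 7 5 6 9 / 5 7 8 9 3 6 1 4 2 / 4 9 6 7 5 2 8 3 1 / 3 5 2 1 6 8 9 7 4 / 7 8 1 4 9 3 2 5 6 / 9 1 3 6 4 5 7 2 8 / 2 6 5 8 7 9 4 1 3 / 8 4 7 3 2 1 6 9 5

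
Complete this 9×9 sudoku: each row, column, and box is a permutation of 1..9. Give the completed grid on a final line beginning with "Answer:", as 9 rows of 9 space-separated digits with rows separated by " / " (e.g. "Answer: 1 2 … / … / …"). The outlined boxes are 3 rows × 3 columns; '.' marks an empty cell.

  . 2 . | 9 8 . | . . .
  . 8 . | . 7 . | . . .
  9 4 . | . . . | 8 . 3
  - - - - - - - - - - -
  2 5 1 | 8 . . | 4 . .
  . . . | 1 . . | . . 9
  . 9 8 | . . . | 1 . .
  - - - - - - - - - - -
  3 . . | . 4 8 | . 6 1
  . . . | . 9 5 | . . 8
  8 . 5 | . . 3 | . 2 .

Step 1. [r7c2∈{7}] only 7 remains possible at r7c2 ⇒ r7c2=7.
Step 2. [r2c4∈{2,3,4,5,6}] r2c4 is the only open cell in box 2 admitting 3 ⇒ r2c4=3.
Step 3. [r2c3∈{6}] r2c3's peers cover all but 6. So r2c3=6.
Step 4. [r6c4∈{2,4,5,6,7}] in col 4, 4 fits only at r6c4. So r6c4=4.
Step 5. [r5c2∈{3,6}] in col 2, 3 fits only at r5c2 ⇒ r5c2=3.
Step 6. [r2c8∈{1,4,5,9}] in col 8, 9 fits only at r2c8. So r2c8=9.
Step 7. [r3c4∈{2,5,6}] 5 has one home in col 4: r3c4, so r3c4=5.
Step 8. [r7c7∈{5,9}] across row 7, 5 lands solely at r7c7 ⇒ r7c7=5.
Step 9. [r9c9∈{4,7}] across row 9, 4 lands solely at r9c9 ⇒ r9c9=4.
Step 10. [r1c8∈{1,4,5,7}] across col 8, 4 lands solely at r1c8, so r1c8=4.
Step 11. [r3c3∈{7}] only 7 remains possible at r3c3, so r3c3=7.
Step 12. [r2c7∈{2}] r2c7 is down to just 2 ⇒ r2c7=2.
Step 13. [r6c9∈{2,5,6,7}] across col 9, 2 lands solely at r6c9. So r6c9=2.
Step 14. [r9c5∈{1,6}] box 8 places 1 nowhere but r9c5, so r9c5=1.
Step 15. [r9c2∈{6}] r9c2 has the single candidate 6 ⇒ r9c2=6.
Step 16. [r7c4∈{2}] only 2 remains possible at r7c4. So r7c4=2.
Step 17. [r8c7∈{3,7}] across col 7, 3 lands solely at r8c7 ⇒ r8c7=3.
Step 18. [r8c8∈{7}] only 7 remains possible at r8c8, so r8c8=7.
Step 19. [r2c9∈{5}] r2c9 is down to just 5, so r2c9=5.
Step 20. [r2c1∈{1}] r2c1 is down to just 1, so r2c1=1.
Step 21. [r1c6∈{1,6}] r1c6 is the only open cell in row 1 admitting 1, so r1c6=1.
Step 22. [r8c1∈{4}] r8c1 has the single candidate 4 ⇒ r8c1=4.
Step 23. [r4c6∈{6,7,9}] 9 has one home in row 4: r4c6. So r4c6=9.
Step 24. [r4c9∈{6,7}] in row 4, 7 fits only at r4c9 ⇒ r4c9=7.
Step 25. [r4c5∈{3,6}] r4c5 is the only open cell in row 4 admitting 6, so r4c5=6.
Step 26. [r5c7∈{6}] nothing but 6 survives at r5c7, so r5c7=6.
Step 27. [r6c5∈{3,5}] in col 5, 3 fits only at r6c5 ⇒ r6c5=3.
Step 28. [r6c6∈{7}] r6c6 is down to just 7. So r6c6=7.
Step 29. [r3c5∈{2}] r3c5's peers cover all but 2, so r3c5=2.
Step 30. [r5c5∈{5}] r5c5 has the single candidate 5, so r5c5=5.
Step 31. [r8c4∈{6}] only 6 remains possible at r8c4 ⇒ r8c4=6.
Step 32. [r6c8∈{5}] r6c8's peers cover all but 5, so r6c8=5.
Step 33. [r4c8∈{3}] nothing but 3 survives at r4c8 ⇒ r4c8=3.
Step 34. [r9c4∈{7}] only 7 remains possible at r9c4. So r9c4=7.
Step 35. [r5c3∈{4}] r5c3's peers cover all but 4. So r5c3=4.
Step 36. [r1c1∈{5}] only 5 remains possible at r1c1. So r1c1=5.
Step 37. [r5c1∈{7}] r5c1 is down to just 7, so r5c1=7.
Step 38. [r3c8∈{1}] r3c8 is down to just 1 ⇒ r3c8=1.
Step 39. [r9c7∈{9}] r9c7's peers cover all but 9 ⇒ r9c7=9.
Step 40. [r8c3∈{2}] r8c3 has the single candidate 2. So r8c3=2.
Step 41. [r1c7∈{7}] r1c7's peers cover all but 7, so r1c7=7.
Step 42. [r8c2∈{1}] r8c2 is down to just 1 ⇒ r8c2=1.
Step 43. [r3c6∈{6}] nothing but 6 survives at r3c6 ⇒ r3c6=6.
Step 44. [r2c6∈{4}] nothing but 4 survives at r2c6 ⇒ r2c6=4.
Step 45. [r1c3∈{3}] nothing but 3 survives at r1c3 ⇒ r1c3=3.
Step 46. [r5c8∈{8}] r5c8 has the single candidate 8, so r5c8=8.
Step 47. [r1c9∈{6}] nothing but 6 survives at r1c9, so r1c9=6.
Step 48. [r6c1∈{6}] nothing but 6 survives at r6c1, so r6c1=6.
Step 49. [r7c3∈{9}] r7c3 is down to just 9 ⇒ r7c3=9.
Step 50. [r5c6∈{2}] r5c6 is down to just 2. So r5c6=2.

Answer: 5 2 3 9 8 1 7 4 6 / 1 8 6 3 7 4 2 9 5 / 9 4 7 5 2 6 8 1 3 / 2 5 1 8 6 9 4 3 7 / 7 3 4 1 5 2 6 8 9 / 6 9 8 4 3 7 1 5 2 / 3 7 9 2 4 8 5 6 1 / 4 1 2 6 9 5 3 7 8 / 8 6 5 7 1 3 9 2 4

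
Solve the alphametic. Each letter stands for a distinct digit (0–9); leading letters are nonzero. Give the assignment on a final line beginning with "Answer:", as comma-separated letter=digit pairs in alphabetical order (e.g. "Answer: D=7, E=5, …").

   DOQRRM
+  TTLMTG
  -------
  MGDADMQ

Step 1. [col 1: M + G ≡ Q (mod 10)] several values work for M in column 1 (M + G ≡ Q (mod 10), carry-in 0); try M=1 ⇒ M=1.
Step 2. [col 1: M + G ≡ Q (mod 10)] several values work for G in column 1 (M + G ≡ Q (mod 10), carry-in 0); try G=3 ⇒ G=3.
Step 3. [col 1: M + G ≡ Q (mod 10)] from column 1 (M=1, G=3, carry-in 0, digits 1,3 already taken and all letters distinct): Q must equal 4, so Q=4.
Step 4. [col 2: R + T ≡ M (mod 10)] several values work for R in column 2 (R + T ≡ M (mod 10), carry-in 0); try R=5, so R=5.
Step 5. [col 2: R + T ≡ M (mod 10)] from column 2 (R=5, M=1, carry-in 0, digits 1,3,4,5 already taken and all letters distinct): T must equal 6 ⇒ T=6.
Step 6. [col 3: R + M ≡ D (mod 10)] in column 3 we have R+M≡D with carry-in 1; given R=5, M=1 and digits 1,3,4,5,6 already taken and all letters distinct, that pins D to 7, so D=7.
Step 7. [col 4: Q + L ≡ A (mod 10)] column 4 reads Q+L+carry(0)=A with Q=4; with digits 1,3,4,5,6,7 already taken and all letters distinct, the only value for L is 8. So L=8.
Step 8. [col 4: Q + L ≡ A (mod 10)] column 4 reads Q+L+carry(0)=A with Q=4, L=8; with digits 1,3,4,5,6,7,8 already taken and all letters distinct, the only value for A is 2 ⇒ A=2.
Step 9. [col 5: O + T ≡ D (mod 10)] in column 5 we have O+T≡D with carry-in 1; given T=6, D=7 and digits 1,2,3,4,5,6,7,8 already taken and all letters distinct, that pins O to 0. So O=0.

Answer: A=2, D=7, G=3, L=8, M=1, O=0, Q=4, R=5, T=6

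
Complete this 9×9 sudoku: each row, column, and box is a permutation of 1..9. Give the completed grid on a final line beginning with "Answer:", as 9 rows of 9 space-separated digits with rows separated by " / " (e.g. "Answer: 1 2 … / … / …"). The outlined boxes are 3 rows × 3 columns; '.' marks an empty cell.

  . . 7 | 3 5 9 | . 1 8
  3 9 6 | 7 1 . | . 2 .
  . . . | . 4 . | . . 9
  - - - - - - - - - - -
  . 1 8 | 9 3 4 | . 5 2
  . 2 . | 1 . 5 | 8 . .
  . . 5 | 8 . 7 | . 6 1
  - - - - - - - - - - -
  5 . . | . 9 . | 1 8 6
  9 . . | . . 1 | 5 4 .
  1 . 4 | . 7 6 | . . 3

Step 1. [r8c4∈{2}] r8c4 is down to just 2 ⇒ r8c4=2.
Step 2. [r6c1∈{4}] only 4 remains possible at r6c1 ⇒ r6c1=4.
Step 3. [r6c2∈{3}] r6c2's peers cover all but 3, so r6c2=3.
Step 4. [r4c7∈{7}] only 7 remains possible at r4c7 ⇒ r4c7=7.
Step 5. [r3c1∈{2,8}] col 1 places 8 nowhere but r3c1. So r3c1=8.
Step 6. [r7c3∈{2,3}] 2 has one home in row 7: r7c3, so r7c3=2.
Step 7. [r8c2∈{6,7,8}] across row 8, 6 lands solely at r8c2, so r8c2=6.
Step 8. [r2c7∈{4}] r2c7 is down to just 4 ⇒ r2c7=4.
Step 9. [r5c8∈{3,9}] 3 has one home in row 5: r5c8. So r5c8=3.
Step 10. [r1c7∈{6}] r1c7 is down to just 6. So r1c7=6.
Step 11. [r4c1∈{6}] r4c1's peers cover all but 6 ⇒ r4c1=6.
Step 12. [r6c7∈{9}] r6c7's peers cover all but 9, so r6c7=9.
Step 13. [r8c3∈{3}] r8c3 has the single candidate 3, so r8c3=3.
Step 14. [r3c3∈{1}] nothing but 1 survives at r3c3 ⇒ r3c3=1.
Step 15. [r9c7∈{2}] only 2 remains possible at r9c7. So r9c7=2.
Step 16. [r7c4∈{4}] r7c4 is down to just 4. So r7c4=4.
Step 17. [r9c8∈{9}] r9c8's peers cover all but 9. So r9c8=9.
Step 18. [r1c1∈{2}] only 2 remains possible at r1c1. So r1c1=2.
Step 19. [r7c2∈{7}] r7c2 is down to just 7. So r7c2=7.
Step 20. [r3c4∈{6}] nothing but 6 survives at r3c4 ⇒ r3c4=6.
Step 21. [r2c9∈{5}] r2c9's peers cover all but 5 ⇒ r2c9=5.
Step 22. [r3c8∈{7}] r3c8 has the single candidate 7, so r3c8=7.
Step 23. [r3c7∈{3}] r3c7 has the single candidate 3 ⇒ r3c7=3.
Step 24. [r2c6∈{8}] nothing but 8 survives at r2c6, so r2c6=8.
Step 25. [r6c5∈{2}] r6c5 has the single candidate 2. So r6c5=2.
Step 26. [r5c9∈{4}] r5c9's peers cover all but 4 ⇒ r5c9=4.
Step 27. [r3c6∈{2}] r3c6 has the single candidate 2, so r3c6=2.
Step 28. [r3c2∈{5}] r3c2 has the single candidate 5 ⇒ r3c2=5.
Step 29. [r8c5∈{8}] r8c5's peers cover all but 8 ⇒ r8c5=8.
Step 30. [r5c5∈{6}] r5c5 has the single candidate 6. So r5c5=6.
Step 31. [r9c2∈{8}] only 8 remains possible at r9c2 ⇒ r9c2=8.
Step 32. [r1c2∈{4}] r1c2 is down to just 4, so r1c2=4.
Step 33. [r5c1∈{7}] r5c1 has the single candidate 7. So r5c1=7.
Step 34. [r9c4∈{5}] r9c4's peers cover all but 5 ⇒ r9c4=5.
Step 35. [r5c3∈{9}] r5c3 is down to just 9, so r5c3=9.
Step 36. [r7c6∈{3}] nothing but 3 survives at r7c6. So r7c6=3.
Step 37. [r8c9∈{7}] r8c9 is down to just 7. So r8c9=7.

Answer: 2 4 7 3 5 9 6 1 8 / 3 9 6 7 1 8 4 2 5 / 8 5 1 6 4 2 3 7 9 / 6 1 8 9 3 4 7 5 2 / 7 2 9 1 6 5 8 3 4 / 4 3 5 8 2 7 9 6 1 / 5 7 2 4 9 3 1 8 6 / 9 6 3 2 8 1 5 4 7 / 1 8 4 5 7 6 2 9 3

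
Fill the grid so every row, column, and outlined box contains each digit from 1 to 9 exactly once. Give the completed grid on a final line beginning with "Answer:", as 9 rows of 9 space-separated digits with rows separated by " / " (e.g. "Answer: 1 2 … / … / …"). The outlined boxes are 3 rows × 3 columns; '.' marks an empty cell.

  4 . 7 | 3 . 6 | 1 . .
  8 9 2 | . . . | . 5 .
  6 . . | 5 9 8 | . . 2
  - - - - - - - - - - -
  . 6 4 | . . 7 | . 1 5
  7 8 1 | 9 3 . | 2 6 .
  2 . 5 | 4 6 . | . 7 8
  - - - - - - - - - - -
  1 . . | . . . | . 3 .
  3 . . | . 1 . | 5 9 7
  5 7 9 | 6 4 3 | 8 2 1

Step 1. [r8c6∈{2}] nothing but 2 survives at r8c6. So r8c6=2.
Step 2. [r4c7∈{3,9}] 3 has one home in row 4: r4c7, so r4c7=3.
Step 3. [r8c4∈{8}] r8c4 has the single candidate 8, so r8c4=8.
Step 4. [r2c6∈{1,4}] across col 6, 4 lands solely at r2c6, so r2c6=4.
Step 5. [r2c5∈{7}] only 7 remains possible at r2c5 ⇒ r2c5=7.
Step 6. [r2c7∈{6}] r2c7's peers cover all but 6, so r2c7=6.
Step 7. [r7c7∈{4}] r7c7 has the single candidate 4 ⇒ r7c7=4.
Step 8. [r3c2∈{1,3}] 1 has one home in row 3: r3c2. So r3c2=1.
Step 9. [r7c3∈{6,8}] r7c3 is the only open cell in row 7 admitting 8. So r7c3=8.
Step 10. [r7c5∈{5}] r7c5's peers cover all but 5 ⇒ r7c5=5.
Step 11. [r4c4∈{2}] r4c4's peers cover all but 2 ⇒ r4c4=2.
Step 12. [r4c5∈{8}] nothing but 8 survives at r4c5 ⇒ r4c5=8.
Step 13. [r1c9∈{9}] r1c9's peers cover all but 9. So r1c9=9.
Step 14. [r7c4∈{7}] r7c4 has the single candidate 7, so r7c4=7.
Step 15. [r5c9∈{4}] only 4 remains possible at r5c9 ⇒ r5c9=4.
Step 16. [r1c2∈{5}] r1c2 is down to just 5, so r1c2=5.
Step 17. [r6c2∈{3}] r6c2's peers cover all but 3 ⇒ r6c2=3.
Step 18. [r6c6∈{1}] r6c6 has the single candidate 1 ⇒ r6c6=1.
Step 19. [r8c2∈{4}] nothing but 4 survives at r8c2 ⇒ r8c2=4.
Step 20. [r5c6∈{5}] r5c6 has the single candidate 5. So r5c6=5.
Step 21. [r4c1∈{9}] r4c1 has the single candidate 9. So r4c1=9.
Step 22. [r8c3∈{6}] only 6 remains possible at r8c3, so r8c3=6.
Step 23. [r1c5∈{2}] r1c5 is down to just 2 ⇒ r1c5=2.
Step 24. [r1c8∈{8}] nothing but 8 survives at r1c8, so r1c8=8.
Step 25. [r3c7∈{7}] nothing but 7 survives at r3c7. So r3c7=7.
Step 26. [r6c7∈{9}] r6c7 has the single candidate 9, so r6c7=9.
Step 27. [r7c2∈{2}] only 2 remains possible at r7c2, so r7c2=2.
Step 28. [r7c9∈{6}] r7c9's peers cover all but 6. So r7c9=6.
Step 29. [r2c4∈{1}] only 1 remains possible at r2c4. So r2c4=1.
Step 30. [r3c8∈{4}] r3c8 has the single candidate 4, so r3c8=4.
Step 31. [r2c9∈{3}] r2c9's peers cover all but 3 ⇒ r2c9=3.
Step 32. [r3c3∈{3}] r3c3 is down to just 3 ⇒ r3c3=3.
Step 33. [r7c6∈{9}] only 9 remains possible at r7c6, so r7c6=9.

Answer: 4 5 7 3 2 6 1 8 9 / 8 9 2 1 7 4 6 5 3 / 6 1 3 5 9 8 7 4 2 / 9 6 4 2 8 7 3 1 5 / 7 8 1 9 3 5 2 6 4 / 2 3 5 4 6 1 9 7 8 / 1 2 8 7 5 9 4 3 6 / 3 4 6 8 1 2 5 9 7 / 5 7 9 6 4 3 8 2 1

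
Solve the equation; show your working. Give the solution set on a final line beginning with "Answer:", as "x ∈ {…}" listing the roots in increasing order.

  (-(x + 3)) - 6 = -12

Step 1. [(-(x + 3)) - 6 = -12] -6 is outermost — add 6 both sides ⇒ sub: -(x + 3) = -6.
Step 2. [-(x + 3) = -6] flip signs both sides. So neg: x + 3 = 6.
Step 3. [x + 3 = 6] +3 is outermost — subtract 3 both sides. So sub: x = 3.

Answer: x ∈ {3}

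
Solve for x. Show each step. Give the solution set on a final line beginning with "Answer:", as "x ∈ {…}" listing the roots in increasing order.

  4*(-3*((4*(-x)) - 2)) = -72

Step 1. [4*(-3*((4*(-x)) - 2)) = -72] LHS = 4·(…); ÷4 both sides. So div: -3*((4*(-x)) - 2) = -18.
Step 2. [-3*((4*(-x)) - 2) = -18] -3 out front; divide by -3, so div: (4*(-x)) - 2 = 6.
Step 3. [(4*(-x)) - 2 = 6] the outer -2 inverts by adding 2 ⇒ sub: 4*(-x) = 8.
Step 4. [4*(-x) = 8] divide by the outer 4. So div: -x = 2.
Step 5. [-x = 2] LHS negated; negate both sides ⇒ neg: x = -2.

Answer: x ∈ {-2}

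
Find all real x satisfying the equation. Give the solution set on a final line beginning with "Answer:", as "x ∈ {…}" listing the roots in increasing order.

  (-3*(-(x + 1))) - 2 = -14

Step 1. [(-3*(-(x + 1))) - 2 = -14] add 2: x sits inside (… - 2). So sub: -3*(-(x + 1)) = -12.
Step 2. [-3*(-(x + 1)) = -12] -3 out front; divide by -3, so div: -(x + 1) = 4.
Step 3. [-(x + 1) = 4] LHS negated; negate both sides ⇒ neg: x + 1 = -4.
Step 4. [x + 1 = -4] peel the +1: subtract 1 from each side, so sub: x = -5.

Answer: x ∈ {-5}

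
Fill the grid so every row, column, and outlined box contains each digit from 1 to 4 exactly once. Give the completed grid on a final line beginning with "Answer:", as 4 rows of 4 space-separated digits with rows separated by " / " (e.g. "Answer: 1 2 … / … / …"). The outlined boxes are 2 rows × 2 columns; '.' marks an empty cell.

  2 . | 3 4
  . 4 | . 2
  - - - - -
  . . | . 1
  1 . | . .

Step 1. [r3c1∈{3,4}] col 1 places 4 nowhere but r3c1. So r3c1=4.
Step 2. [r3c2∈{2,3}] in row 3, 3 fits only at r3c2 ⇒ r3c2=3.
Step 3. [r3c3∈{2}] r3c3's peers cover all but 2. So r3c3=2.
Step 4. [r4c4∈{3}] r4c4's peers cover all but 3, so r4c4=3.
Step 5. [r1c2∈{1}] r1c2 has the single candidate 1 ⇒ r1c2=1.
Step 6. [r4c3∈{4}] r4c3 has the single candidate 4, so r4c3=4.
Step 7. [r2c3∈{1}] only 1 remains possible at r2c3 ⇒ r2c3=1.
Step 8. [r2c1∈{3}] only 3 remains possible at r2c1, so r2c1=3.
Step 9. [r4c2∈{2}] r4c2 is down to just 2. So r4c2=2.

Answer: 2 1 3 4 / 3 4 1 2 / 4 3 2 1 / 1 2 4 3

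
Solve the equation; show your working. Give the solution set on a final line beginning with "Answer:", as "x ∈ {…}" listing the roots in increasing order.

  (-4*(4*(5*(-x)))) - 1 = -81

Step 1. [(-4*(4*(5*(-x)))) - 1 = -81] the outer -1 inverts by adding 1, so sub: -4*(4*(5*(-x))) = -80.
Step 2. [-4*(4*(5*(-x))) = -80] divide by the outer -4. So div: 4*(5*(-x)) = 20.
Step 3. [4*(5*(-x)) = 20] LHS = 4·(…); ÷4 both sides ⇒ div: 5*(-x) = 5.
Step 4. [5*(-x) = 5] LHS = 5·(…); ÷5 both sides, so div: -x = 1.
Step 5. [-x = 1] flip signs both sides ⇒ neg: x = -1.

Answer: x ∈ {-1}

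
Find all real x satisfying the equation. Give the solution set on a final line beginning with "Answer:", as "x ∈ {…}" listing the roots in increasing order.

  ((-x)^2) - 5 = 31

Step 1. [((-x)^2) - 5 = 31] the outer -5 inverts by adding 5, so sub: (-x)^2 = 36.
Step 2. [(-x)^2 = 36] LHS squared, RHS 36 ≥ 0: apply √ (±) ⇒ sqrt: -x = 6 or -6.
Step 3. [-x = 6 or -6] LHS negated; negate both sides. So neg: x = -6 or 6.

Answer: x ∈ {-6, 6}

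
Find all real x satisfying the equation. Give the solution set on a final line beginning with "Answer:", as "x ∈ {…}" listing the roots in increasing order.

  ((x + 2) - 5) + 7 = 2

Step 1. [((x + 2) - 5) + 7 = 2] peel the +7: subtract 7 from each side. So sub: (x + 2) - 5 = -5.
Step 2. [(x + 2) - 5 = -5] peel the -5: add 5 from each side ⇒ sub: x + 2 = 0.
Step 3. [x + 2 = 0] 2 comes off first (subtract 2), so sub: x = -2.

Answer: x ∈ {-2}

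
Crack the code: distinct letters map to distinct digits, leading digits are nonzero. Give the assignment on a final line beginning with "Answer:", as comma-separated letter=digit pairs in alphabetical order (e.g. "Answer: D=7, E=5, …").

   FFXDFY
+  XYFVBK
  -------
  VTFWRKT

Step 1. [V] V is the leading digit of a 7-digit sum of two 6-digit numbers; the final carry is exactly 1 ⇒ V=1.
Step 2. [col 1: Y + K ≡ T (mod 10)] several values work for K in column 1 (Y + K ≡ T (mod 10), carry-in 0); try K=5 ⇒ K=5.
Step 3. [col 1: Y + K ≡ T (mod 10)] column 1 (Y + K ≡ T (mod 10), carry-in 0) doesn't pin T yet; pick T=4 and continue ⇒ T=4.
Step 4. [col 1: Y + K ≡ T (mod 10)] from column 1 (K=5, T=4, carry-in 0, digits 1,4,5 already taken and all letters distinct): Y must equal 9 ⇒ Y=9.
Step 5. [col 2: F + B ≡ K (mod 10)] column 2 (F + B ≡ K (mod 10), carry-in 1) doesn't pin F yet; pick F=6 and continue, so F=6.
Step 6. [col 2: F + B ≡ K (mod 10)] column 2 reads F+B+carry(1)=K with F=6, K=5; with digits 1,4,5,6,9 already taken and all letters distinct, the only value for B is 8. So B=8.
Step 7. [col 3: D + V ≡ R (mod 10)] in column 3 we have D+V≡R with carry-in 1; given V=1 and digits 1,4,5,6,8,9 already taken and all letters distinct, that pins R to 2 ⇒ R=2.
Step 8. [col 3: D + V ≡ R (mod 10)] column 3: given V=1, R=2, carry-in 1, and digits 1,2,4,5,6,8,9 already taken and all letters distinct, D+V≡R (mod 10) forces D=0 ⇒ D=0.
Step 9. [col 4: X + F ≡ W (mod 10)] column 4 reads X+F+carry(0)=W with F=6; with digits 0,1,2,4,5,6,8,9 already taken and all letters distinct, the only value for X is 7, so X=7.
Step 10. [col 4: X + F ≡ W (mod 10)] column 4 reads X+F+carry(0)=W with X=7, F=6; with digits 0,1,2,4,5,6,7,8,9 already taken and all letters distinct, the only value for W is 3 ⇒ W=3.

Answer: B=8, D=0, F=6, K=5, R=2, T=4, V=1, W=3, X=7, Y=9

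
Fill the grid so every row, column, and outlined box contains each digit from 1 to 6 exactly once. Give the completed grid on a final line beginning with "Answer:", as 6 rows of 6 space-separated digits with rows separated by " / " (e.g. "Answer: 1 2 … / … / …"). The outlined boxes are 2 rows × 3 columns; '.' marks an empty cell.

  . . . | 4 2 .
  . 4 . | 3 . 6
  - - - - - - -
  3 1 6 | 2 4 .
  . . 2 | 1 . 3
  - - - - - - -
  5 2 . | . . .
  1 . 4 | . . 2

Step 1. [r6c2∈{3,6}] r6c2 is the only open cell in box 5 admitting 6 ⇒ r6c2=6.
Step 2. [r3c6∈{5}] r3c6's peers cover all but 5, so r3c6=5.
Step 3. [r1c6∈{1}] r1c6's peers cover all but 1, so r1c6=1.
Step 4. [r1c2∈{3,5}] 3 has one home in col 2: r1c2. So r1c2=3.
Step 5. [r5c5∈{1,3,6}] row 5 places 1 nowhere but r5c5, so r5c5=1.
Step 6. [r2c5∈{5}] r2c5's peers cover all but 5 ⇒ r2c5=5.
Step 7. [r6c5∈{3}] only 3 remains possible at r6c5, so r6c5=3.
Step 8. [r5c4∈{6}] r5c4's peers cover all but 6, so r5c4=6.
Step 9. [r5c6∈{4}] only 4 remains possible at r5c6 ⇒ r5c6=4.
Step 10. [r2c1∈{2}] nothing but 2 survives at r2c1, so r2c1=2.
Step 11. [r4c1∈{4}] r4c1 is down to just 4. So r4c1=4.
Step 12. [r4c5∈{6}] r4c5's peers cover all but 6, so r4c5=6.
Step 13. [r1c1∈{6}] r1c1 has the single candidate 6, so r1c1=6.
Step 14. [r5c3∈{3}] nothing but 3 survives at r5c3. So r5c3=3.
Step 15. [r4c2∈{5}] r4c2's peers cover all but 5. So r4c2=5.
Step 16. [r6c4∈{5}] r6c4 has the single candidate 5. So r6c4=5.
Step 17. [r2c3∈{1}] nothing but 1 survives at r2c3 ⇒ r2c3=1.
Step 18. [r1c3∈{5}] r1c3's peers cover all but 5 ⇒ r1c3=5.

Answer: 6 3 5 4 2 1 / 2 4 1 3 5 6 / 3 1 6 2 4 5 / 4 5 2 1 6 3 / 5 2 3 6 1 4 / 1 6 4 5 3 2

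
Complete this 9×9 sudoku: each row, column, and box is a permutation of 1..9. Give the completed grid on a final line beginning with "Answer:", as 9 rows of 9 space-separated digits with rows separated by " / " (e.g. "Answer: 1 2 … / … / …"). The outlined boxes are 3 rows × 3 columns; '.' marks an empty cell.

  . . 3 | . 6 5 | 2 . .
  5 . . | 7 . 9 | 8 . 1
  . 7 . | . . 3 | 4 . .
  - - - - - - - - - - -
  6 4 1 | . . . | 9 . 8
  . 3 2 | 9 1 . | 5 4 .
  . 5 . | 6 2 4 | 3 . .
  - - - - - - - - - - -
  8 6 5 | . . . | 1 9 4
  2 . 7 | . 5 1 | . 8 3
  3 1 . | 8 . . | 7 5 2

Step 1. [r6c9∈{7}] r6c9 is down to just 7 ⇒ r6c9=7.
Step 2. [r1c1∈{1,4,9}] in col 1, 4 fits only at r1c1 ⇒ r1c1=4.
Step 3. [r4c6∈{7}] r4c6's peers cover all but 7, so r4c6=7.
Step 4. [r3c8∈{6}] r3c8 has the single candidate 6 ⇒ r3c8=6.
Step 5. [r3c1∈{1,9}] across col 1, 1 lands solely at r3c1 ⇒ r3c1=1.
Step 6. [r4c5∈{3}] r4c5 has the single candidate 3, so r4c5=3.
Step 7. [r1c9∈{9}] r1c9 is down to just 9. So r1c9=9.
Step 8. [r3c3∈{8,9}] r3c3 is the only open cell in row 3 admitting 9 ⇒ r3c3=9.
Step 9. [r2c5∈{4}] nothing but 4 survives at r2c5. So r2c5=4.
Step 10. [r7c4∈{2,3}] 3 has one home in row 7: r7c4. So r7c4=3.
Step 11. [r3c9∈{5}] r3c9's peers cover all but 5 ⇒ r3c9=5.
Step 12. [r2c2∈{2}] r2c2's peers cover all but 2, so r2c2=2.
Step 13. [r2c3∈{6}] only 6 remains possible at r2c3 ⇒ r2c3=6.
Step 14. [r3c4∈{2}] r3c4 is down to just 2 ⇒ r3c4=2.
Step 15. [r6c8∈{1}] only 1 remains possible at r6c8, so r6c8=1.
Step 16. [r5c6∈{8}] only 8 remains possible at r5c6 ⇒ r5c6=8.
Step 17. [r4c4∈{5}] r4c4's peers cover all but 5. So r4c4=5.
Step 18. [r6c1∈{9}] r6c1's peers cover all but 9, so r6c1=9.
Step 19. [r5c1∈{7}] r5c1 is down to just 7, so r5c1=7.
Step 20. [r8c2∈{9}] r8c2 is down to just 9. So r8c2=9.
Step 21. [r9c5∈{9}] r9c5's peers cover all but 9, so r9c5=9.
Step 22. [r2c8∈{3}] only 3 remains possible at r2c8. So r2c8=3.
Step 23. [r1c2∈{8}] nothing but 8 survives at r1c2 ⇒ r1c2=8.
Step 24. [r5c9∈{6}] only 6 remains possible at r5c9 ⇒ r5c9=6.
Step 25. [r6c3∈{8}] r6c3 is down to just 8, so r6c3=8.
Step 26. [r7c6∈{2}] nothing but 2 survives at r7c6, so r7c6=2.
Step 27. [r4c8∈{2}] nothing but 2 survives at r4c8, so r4c8=2.
Step 28. [r1c4∈{1}] r1c4 has the single candidate 1 ⇒ r1c4=1.
Step 29. [r9c6∈{6}] nothing but 6 survives at r9c6 ⇒ r9c6=6.
Step 30. [r7c5∈{7}] r7c5 has the single candidate 7. So r7c5=7.
Step 31. [r3c5∈{8}] only 8 remains possible at r3c5, so r3c5=8.
Step 32. [r8c4∈{4}] r8c4's peers cover all but 4 ⇒ r8c4=4.
Step 33. [r8c7∈{6}] r8c7's peers cover all but 6, so r8c7=6.
Step 34. [r9c3∈{4}] r9c3 is down to just 4 ⇒ r9c3=4.
Step 35. [r1c8∈{7}] r1c8's peers cover all but 7, so r1c8=7.

Answer: 4 8 3 1 6 5 2 7 9 / 5 2 6 7 4 9 8 3 1 / 1 7 9 2 8 3 4 6 5 / 6 4 1 5 3 7 9 2 8 / 7 3 2 9 1 8 5 4 6 / 9 5 8 6 2 4 3 1 7 / 8 6 5 3 7 2 1 9 4 / 2 9 7 4 5 1 6 8 3 / 3 1 4 8 9 6 7 5 2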